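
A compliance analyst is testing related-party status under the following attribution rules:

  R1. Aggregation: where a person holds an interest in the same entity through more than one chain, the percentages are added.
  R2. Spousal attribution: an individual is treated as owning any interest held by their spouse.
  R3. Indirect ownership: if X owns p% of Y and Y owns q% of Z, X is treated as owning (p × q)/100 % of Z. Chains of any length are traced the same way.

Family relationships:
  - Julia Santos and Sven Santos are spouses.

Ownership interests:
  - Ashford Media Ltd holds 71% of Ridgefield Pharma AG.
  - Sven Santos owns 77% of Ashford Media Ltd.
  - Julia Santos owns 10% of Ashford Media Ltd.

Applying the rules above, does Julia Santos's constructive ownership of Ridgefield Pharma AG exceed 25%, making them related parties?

By spousal attribution (R2), Julia Santos is treated as also owning Sven Santos's interest in Ashford Media Ltd, giving 10% + 77% = 87%.
Chain via Ashford Media Ltd (R3): 87% × 71% = 61.77% of Ridgefield Pharma AG.
61.77% exceeds the 25% threshold, so Julia is a related party to Ridgefield Pharma AG.

Yes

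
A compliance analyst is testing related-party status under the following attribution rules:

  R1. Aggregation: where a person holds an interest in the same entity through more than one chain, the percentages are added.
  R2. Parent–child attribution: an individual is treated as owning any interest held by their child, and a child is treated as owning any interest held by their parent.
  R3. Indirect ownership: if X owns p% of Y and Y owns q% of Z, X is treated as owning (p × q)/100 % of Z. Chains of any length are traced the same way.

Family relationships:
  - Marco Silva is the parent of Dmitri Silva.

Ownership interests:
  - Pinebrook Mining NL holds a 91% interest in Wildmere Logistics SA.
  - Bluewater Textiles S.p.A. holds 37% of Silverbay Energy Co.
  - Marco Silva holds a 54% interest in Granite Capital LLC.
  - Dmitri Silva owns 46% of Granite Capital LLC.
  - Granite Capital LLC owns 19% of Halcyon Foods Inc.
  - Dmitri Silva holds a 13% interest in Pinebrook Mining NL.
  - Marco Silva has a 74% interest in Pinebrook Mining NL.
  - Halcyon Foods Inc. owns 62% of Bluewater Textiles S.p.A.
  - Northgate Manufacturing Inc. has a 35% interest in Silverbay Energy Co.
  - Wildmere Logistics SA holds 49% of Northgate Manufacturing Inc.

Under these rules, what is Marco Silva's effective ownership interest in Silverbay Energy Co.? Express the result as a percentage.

By parent–child attribution (R2), Marco Silva is treated as also owning Dmitri Silva's interest in Pinebrook Mining NL, giving 74% + 13% = 87%.
By parent–child attribution (R2), Marco Silva is treated as also owning Dmitri Silva's interest in Granite Capital LLC, giving 54% + 46% = 100%.
Chain via Pinebrook Mining NL → Wildmere Logistics SA → Northgate Manufacturing Inc. (R3): 87% × 91% × 49% × 35% = 13.577655% of Silverbay Energy Co.
Chain via Granite Capital LLC → Halcyon Foods Inc. → Bluewater Textiles S.p.A. (R3): 100% × 19% × 62% × 37% = 4.3586% of Silverbay Energy Co.
Aggregating (R1): 13.577655% + 4.3586% = 17.936255%.

17.936255%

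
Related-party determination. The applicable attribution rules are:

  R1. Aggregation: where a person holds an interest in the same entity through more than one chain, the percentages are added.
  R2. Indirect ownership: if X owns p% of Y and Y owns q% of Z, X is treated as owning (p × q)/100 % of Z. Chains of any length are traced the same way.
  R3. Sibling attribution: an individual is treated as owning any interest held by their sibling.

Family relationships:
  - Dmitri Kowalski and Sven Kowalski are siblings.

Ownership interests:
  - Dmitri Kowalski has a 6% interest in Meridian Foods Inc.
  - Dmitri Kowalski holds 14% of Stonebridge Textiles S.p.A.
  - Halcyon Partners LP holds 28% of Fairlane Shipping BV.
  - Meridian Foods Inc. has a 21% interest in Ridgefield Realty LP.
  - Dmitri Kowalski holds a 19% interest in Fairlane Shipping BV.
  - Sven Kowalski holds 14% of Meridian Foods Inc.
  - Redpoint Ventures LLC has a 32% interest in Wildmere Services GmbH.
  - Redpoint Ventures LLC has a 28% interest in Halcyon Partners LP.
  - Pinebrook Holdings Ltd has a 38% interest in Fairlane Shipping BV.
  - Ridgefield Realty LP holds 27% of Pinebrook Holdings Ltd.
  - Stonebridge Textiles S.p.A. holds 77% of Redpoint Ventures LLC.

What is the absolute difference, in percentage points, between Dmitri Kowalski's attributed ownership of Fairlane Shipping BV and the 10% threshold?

By sibling attribution (R3), Dmitri Kowalski is treated as also owning Sven Kowalski's interest in Meridian Foods Inc, giving 6% + 14% = 20%.
Chain via Meridian Foods Inc. → Ridgefield Realty LP → Pinebrook Holdings Ltd (R2): 20% × 21% × 27% × 38% = 0.43092% of Fairlane Shipping BV.
Chain via Stonebridge Textiles S.p.A. → Redpoint Ventures LLC → Halcyon Partners LP (R2): 14% × 77% × 28% × 28% = 0.845152% of Fairlane Shipping BV.
Direct interest in Fairlane Shipping BV: 19%.
Aggregating (R1): 0.43092% + 0.845152% + 19% = 20.276072%.
20.276072% exceeds the 10% threshold by 10.276072 percentage points.

10.276072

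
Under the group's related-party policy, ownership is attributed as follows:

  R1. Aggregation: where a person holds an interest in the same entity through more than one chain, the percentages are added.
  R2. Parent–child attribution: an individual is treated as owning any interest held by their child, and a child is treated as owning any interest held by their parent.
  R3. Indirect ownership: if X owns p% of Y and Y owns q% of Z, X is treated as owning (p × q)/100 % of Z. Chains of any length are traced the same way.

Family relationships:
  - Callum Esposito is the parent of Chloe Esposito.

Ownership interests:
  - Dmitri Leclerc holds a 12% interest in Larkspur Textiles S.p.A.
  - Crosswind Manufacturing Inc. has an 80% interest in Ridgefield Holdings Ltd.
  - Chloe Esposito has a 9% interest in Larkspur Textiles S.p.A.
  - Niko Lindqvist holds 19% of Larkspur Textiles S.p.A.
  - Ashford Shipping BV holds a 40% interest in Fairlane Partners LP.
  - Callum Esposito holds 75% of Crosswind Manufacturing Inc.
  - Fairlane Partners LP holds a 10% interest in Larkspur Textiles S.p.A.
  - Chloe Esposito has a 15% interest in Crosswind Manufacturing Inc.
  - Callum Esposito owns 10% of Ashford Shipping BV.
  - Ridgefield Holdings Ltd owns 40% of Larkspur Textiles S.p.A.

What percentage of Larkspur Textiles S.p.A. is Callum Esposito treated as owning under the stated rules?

By parent–child attribution (R2), Callum Esposito is treated as also owning Chloe Esposito's interest in Crosswind Manufacturing Inc, giving 75% + 15% = 90%.
By parent–child attribution (R2), Callum Esposito is treated as owning Chloe Esposito's 9% interest in Larkspur Textiles S.p.A.
Chain via Crosswind Manufacturing Inc. → Ridgefield Holdings Ltd (R3): 90% × 80% × 40% = 28.8% of Larkspur Textiles S.p.A.
Chain via Ashford Shipping BV → Fairlane Partners LP (R3): 10% × 40% × 10% = 0.4% of Larkspur Textiles S.p.A.
Direct interest in Larkspur Textiles S.p.A: 9%.
Aggregating (R1): 28.8% + 0.4% + 9% = 38.2%.

38.2%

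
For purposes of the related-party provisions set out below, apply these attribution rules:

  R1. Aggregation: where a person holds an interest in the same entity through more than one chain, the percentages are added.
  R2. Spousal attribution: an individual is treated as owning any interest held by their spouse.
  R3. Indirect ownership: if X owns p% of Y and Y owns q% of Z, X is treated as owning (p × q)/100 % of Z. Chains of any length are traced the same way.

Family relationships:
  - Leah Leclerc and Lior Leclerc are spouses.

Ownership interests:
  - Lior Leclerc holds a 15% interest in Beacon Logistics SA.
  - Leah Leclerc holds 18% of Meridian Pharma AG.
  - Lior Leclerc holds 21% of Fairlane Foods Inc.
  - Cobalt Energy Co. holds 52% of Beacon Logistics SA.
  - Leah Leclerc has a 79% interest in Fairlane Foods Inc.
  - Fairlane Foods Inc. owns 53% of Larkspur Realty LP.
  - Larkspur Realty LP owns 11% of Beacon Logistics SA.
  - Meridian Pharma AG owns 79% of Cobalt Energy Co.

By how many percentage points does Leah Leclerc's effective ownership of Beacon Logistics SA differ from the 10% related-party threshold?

18.2244

By spousal attribution (R2), Leah Leclerc is treated as also owning Lior Leclerc's interest in Fairlane Foods Inc, giving 79% + 21% = 100%.
By spousal attribution (R2), Leah Leclerc is treated as owning Lior Leclerc's 15% interest in Beacon Logistics SA.
Chain via Fairlane Foods Inc. → Larkspur Realty LP (R3): 100% × 53% × 11% = 5.83% of Beacon Logistics SA.
Chain via Meridian Pharma AG → Cobalt Energy Co. (R3): 18% × 79% × 52% = 7.3944% of Beacon Logistics SA.
Direct interest in Beacon Logistics SA: 15%.
Aggregating (R1): 5.83% + 7.3944% + 15% = 28.2244%.
28.2244% exceeds the 10% threshold by 18.2244 percentage points.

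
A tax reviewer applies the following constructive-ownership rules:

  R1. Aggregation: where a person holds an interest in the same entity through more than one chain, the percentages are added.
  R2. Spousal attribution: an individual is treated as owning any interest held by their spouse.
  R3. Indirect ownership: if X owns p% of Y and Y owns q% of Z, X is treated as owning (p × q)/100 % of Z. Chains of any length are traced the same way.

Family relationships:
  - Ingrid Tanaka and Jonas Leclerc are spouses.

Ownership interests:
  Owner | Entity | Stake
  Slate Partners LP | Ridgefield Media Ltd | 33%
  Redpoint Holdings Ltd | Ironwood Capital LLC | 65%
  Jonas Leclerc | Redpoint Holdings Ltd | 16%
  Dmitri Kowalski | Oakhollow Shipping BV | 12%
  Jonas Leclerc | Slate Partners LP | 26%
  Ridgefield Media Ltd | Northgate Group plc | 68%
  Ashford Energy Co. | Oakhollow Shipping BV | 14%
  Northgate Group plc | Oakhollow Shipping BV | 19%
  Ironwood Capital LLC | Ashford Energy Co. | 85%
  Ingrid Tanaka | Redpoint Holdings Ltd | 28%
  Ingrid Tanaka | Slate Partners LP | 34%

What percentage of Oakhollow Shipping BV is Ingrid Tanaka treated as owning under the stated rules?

5.96156%

By spousal attribution (R2), Ingrid Tanaka is treated as also owning Jonas Leclerc's interest in Slate Partners LP, giving 34% + 26% = 60%.
By spousal attribution (R2), Ingrid Tanaka is treated as also owning Jonas Leclerc's interest in Redpoint Holdings Ltd, giving 28% + 16% = 44%.
Chain via Slate Partners LP → Ridgefield Media Ltd → Northgate Group plc (R3): 60% × 33% × 68% × 19% = 2.55816% of Oakhollow Shipping BV.
Chain via Redpoint Holdings Ltd → Ironwood Capital LLC → Ashford Energy Co. (R3): 44% × 65% × 85% × 14% = 3.4034% of Oakhollow Shipping BV.
Aggregating (R1): 2.55816% + 3.4034% = 5.96156%.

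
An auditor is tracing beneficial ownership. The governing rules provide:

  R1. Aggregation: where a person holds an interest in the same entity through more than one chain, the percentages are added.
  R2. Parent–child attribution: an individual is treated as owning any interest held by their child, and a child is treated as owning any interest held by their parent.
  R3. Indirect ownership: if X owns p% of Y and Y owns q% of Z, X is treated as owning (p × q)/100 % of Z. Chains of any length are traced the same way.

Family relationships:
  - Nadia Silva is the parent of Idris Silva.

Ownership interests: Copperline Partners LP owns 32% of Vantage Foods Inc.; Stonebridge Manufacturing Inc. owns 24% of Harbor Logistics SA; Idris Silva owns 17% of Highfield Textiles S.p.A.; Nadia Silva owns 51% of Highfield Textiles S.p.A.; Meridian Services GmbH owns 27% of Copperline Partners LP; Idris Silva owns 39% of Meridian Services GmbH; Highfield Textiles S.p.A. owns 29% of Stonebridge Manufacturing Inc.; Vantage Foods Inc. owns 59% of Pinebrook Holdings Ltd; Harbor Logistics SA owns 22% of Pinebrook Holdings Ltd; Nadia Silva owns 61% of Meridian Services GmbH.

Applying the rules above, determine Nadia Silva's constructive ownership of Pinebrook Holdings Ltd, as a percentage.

By parent–child attribution (R2), Nadia Silva is treated as also owning Idris Silva's interest in Meridian Services GmbH, giving 61% + 39% = 100%.
By parent–child attribution (R2), Nadia Silva is treated as also owning Idris Silva's interest in Highfield Textiles S.p.A, giving 51% + 17% = 68%.
Chain via Meridian Services GmbH → Copperline Partners LP → Vantage Foods Inc. (R3): 100% × 27% × 32% × 59% = 5.0976% of Pinebrook Holdings Ltd.
Chain via Highfield Textiles S.p.A. → Stonebridge Manufacturing Inc. → Harbor Logistics SA (R3): 68% × 29% × 24% × 22% = 1.041216% of Pinebrook Holdings Ltd.
Aggregating (R1): 5.0976% + 1.041216% = 6.138816%.

6.138816%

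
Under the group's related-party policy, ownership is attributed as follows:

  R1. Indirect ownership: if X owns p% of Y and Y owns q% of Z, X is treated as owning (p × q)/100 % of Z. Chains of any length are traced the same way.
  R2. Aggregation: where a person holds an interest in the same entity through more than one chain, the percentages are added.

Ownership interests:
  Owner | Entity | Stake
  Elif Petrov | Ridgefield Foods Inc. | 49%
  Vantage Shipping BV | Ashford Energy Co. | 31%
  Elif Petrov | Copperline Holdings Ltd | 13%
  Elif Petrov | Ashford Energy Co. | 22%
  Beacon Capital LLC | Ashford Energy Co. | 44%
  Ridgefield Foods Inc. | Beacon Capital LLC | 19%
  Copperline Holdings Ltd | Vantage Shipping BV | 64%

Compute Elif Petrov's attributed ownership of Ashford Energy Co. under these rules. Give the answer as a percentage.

28.6756%

Chain via Ridgefield Foods Inc. → Beacon Capital LLC (R1): 49% × 19% × 44% = 4.0964% of Ashford Energy Co.
Chain via Copperline Holdings Ltd → Vantage Shipping BV (R1): 13% × 64% × 31% = 2.5792% of Ashford Energy Co.
Direct interest in Ashford Energy Co: 22%.
Aggregating (R2): 4.0964% + 2.5792% + 22% = 28.6756%.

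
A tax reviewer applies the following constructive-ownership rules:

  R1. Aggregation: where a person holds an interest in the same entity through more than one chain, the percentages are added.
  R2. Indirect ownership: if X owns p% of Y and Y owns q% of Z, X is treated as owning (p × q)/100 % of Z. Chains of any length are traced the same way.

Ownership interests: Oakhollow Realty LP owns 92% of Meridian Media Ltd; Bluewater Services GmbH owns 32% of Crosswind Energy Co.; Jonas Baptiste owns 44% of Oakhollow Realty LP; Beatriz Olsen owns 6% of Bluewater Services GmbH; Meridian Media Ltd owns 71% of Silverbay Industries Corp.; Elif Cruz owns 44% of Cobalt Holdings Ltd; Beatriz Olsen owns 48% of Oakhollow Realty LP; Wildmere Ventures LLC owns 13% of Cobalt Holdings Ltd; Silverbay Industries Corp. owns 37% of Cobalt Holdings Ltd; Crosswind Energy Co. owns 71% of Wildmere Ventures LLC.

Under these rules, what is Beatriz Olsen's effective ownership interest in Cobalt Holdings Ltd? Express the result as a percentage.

Chain via Oakhollow Realty LP → Meridian Media Ltd → Silverbay Industries Corp. (R2): 48% × 92% × 71% × 37% = 11.600832% of Cobalt Holdings Ltd.
Chain via Bluewater Services GmbH → Crosswind Energy Co. → Wildmere Ventures LLC (R2): 6% × 32% × 71% × 13% = 0.177216% of Cobalt Holdings Ltd.
Aggregating (R1): 11.600832% + 0.177216% = 11.778048%.

11.778048%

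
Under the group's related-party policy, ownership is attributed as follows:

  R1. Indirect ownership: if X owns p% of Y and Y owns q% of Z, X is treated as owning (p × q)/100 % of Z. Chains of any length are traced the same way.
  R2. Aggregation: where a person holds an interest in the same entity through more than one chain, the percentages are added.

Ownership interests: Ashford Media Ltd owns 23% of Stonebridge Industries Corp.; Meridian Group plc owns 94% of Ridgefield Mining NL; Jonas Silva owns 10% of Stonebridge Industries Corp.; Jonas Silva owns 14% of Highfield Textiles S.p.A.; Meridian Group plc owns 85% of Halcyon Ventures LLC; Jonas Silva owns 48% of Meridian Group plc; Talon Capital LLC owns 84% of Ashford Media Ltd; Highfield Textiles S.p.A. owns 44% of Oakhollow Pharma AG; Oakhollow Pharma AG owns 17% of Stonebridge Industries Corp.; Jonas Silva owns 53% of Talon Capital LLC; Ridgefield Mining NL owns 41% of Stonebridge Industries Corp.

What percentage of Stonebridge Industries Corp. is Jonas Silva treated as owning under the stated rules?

Chain via Meridian Group plc → Ridgefield Mining NL (R1): 48% × 94% × 41% = 18.4992% of Stonebridge Industries Corp.
Chain via Talon Capital LLC → Ashford Media Ltd (R1): 53% × 84% × 23% = 10.2396% of Stonebridge Industries Corp.
Chain via Highfield Textiles S.p.A. → Oakhollow Pharma AG (R1): 14% × 44% × 17% = 1.0472% of Stonebridge Industries Corp.
Direct interest in Stonebridge Industries Corp: 10%.
Aggregating (R2): 18.4992% + 10.2396% + 1.0472% + 10% = 39.786%.

39.786%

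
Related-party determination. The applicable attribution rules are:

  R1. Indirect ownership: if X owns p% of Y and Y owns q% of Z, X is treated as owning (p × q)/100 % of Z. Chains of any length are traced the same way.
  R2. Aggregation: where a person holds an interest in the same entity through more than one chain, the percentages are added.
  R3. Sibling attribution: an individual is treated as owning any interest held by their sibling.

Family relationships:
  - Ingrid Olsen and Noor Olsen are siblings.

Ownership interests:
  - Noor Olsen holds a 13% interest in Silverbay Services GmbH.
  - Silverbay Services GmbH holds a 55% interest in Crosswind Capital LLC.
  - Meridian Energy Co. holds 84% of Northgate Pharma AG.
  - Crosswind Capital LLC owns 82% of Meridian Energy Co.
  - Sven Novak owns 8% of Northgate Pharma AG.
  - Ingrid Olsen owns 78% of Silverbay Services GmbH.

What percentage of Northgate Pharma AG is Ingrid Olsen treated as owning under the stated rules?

By sibling attribution (R3), Ingrid Olsen is treated as also owning Noor Olsen's interest in Silverbay Services GmbH, giving 78% + 13% = 91%.
Chain via Silverbay Services GmbH → Crosswind Capital LLC → Meridian Energy Co. (R1): 91% × 55% × 82% × 84% = 34.47444% of Northgate Pharma AG.

34.47444%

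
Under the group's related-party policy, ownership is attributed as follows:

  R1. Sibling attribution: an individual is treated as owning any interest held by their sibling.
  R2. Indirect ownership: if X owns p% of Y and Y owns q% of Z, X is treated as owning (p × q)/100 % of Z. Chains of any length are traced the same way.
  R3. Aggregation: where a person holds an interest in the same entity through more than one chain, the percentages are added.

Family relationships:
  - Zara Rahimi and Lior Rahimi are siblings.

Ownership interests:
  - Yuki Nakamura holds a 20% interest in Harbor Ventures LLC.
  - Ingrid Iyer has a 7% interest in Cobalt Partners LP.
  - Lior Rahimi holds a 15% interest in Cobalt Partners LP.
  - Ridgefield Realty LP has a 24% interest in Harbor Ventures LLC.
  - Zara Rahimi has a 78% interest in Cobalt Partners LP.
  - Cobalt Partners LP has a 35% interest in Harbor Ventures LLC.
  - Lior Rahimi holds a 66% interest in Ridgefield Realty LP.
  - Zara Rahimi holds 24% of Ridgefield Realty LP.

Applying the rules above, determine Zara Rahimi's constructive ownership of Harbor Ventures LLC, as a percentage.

By sibling attribution (R1), Zara Rahimi is treated as also owning Lior Rahimi's interest in Cobalt Partners LP, giving 78% + 15% = 93%.
By sibling attribution (R1), Zara Rahimi is treated as also owning Lior Rahimi's interest in Ridgefield Realty LP, giving 24% + 66% = 90%.
Chain via Cobalt Partners LP (R2): 93% × 35% = 32.55% of Harbor Ventures LLC.
Chain via Ridgefield Realty LP (R2): 90% × 24% = 21.6% of Harbor Ventures LLC.
Aggregating (R3): 32.55% + 21.6% = 54.15%.

54.15%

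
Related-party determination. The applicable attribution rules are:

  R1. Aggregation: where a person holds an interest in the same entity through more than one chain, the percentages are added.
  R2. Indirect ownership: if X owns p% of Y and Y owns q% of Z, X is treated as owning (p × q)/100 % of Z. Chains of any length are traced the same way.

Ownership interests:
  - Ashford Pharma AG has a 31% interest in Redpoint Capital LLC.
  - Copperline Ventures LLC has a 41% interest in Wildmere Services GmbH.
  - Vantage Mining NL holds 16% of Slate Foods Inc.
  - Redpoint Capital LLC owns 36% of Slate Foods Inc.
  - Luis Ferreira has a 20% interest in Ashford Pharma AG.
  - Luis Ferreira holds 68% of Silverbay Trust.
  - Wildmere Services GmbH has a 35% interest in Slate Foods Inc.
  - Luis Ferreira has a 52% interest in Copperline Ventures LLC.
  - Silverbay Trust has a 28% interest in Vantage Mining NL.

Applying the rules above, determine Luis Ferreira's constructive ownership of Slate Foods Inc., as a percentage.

Chain via Silverbay Trust → Vantage Mining NL (R2): 68% × 28% × 16% = 3.0464% of Slate Foods Inc.
Chain via Ashford Pharma AG → Redpoint Capital LLC (R2): 20% × 31% × 36% = 2.232% of Slate Foods Inc.
Chain via Copperline Ventures LLC → Wildmere Services GmbH (R2): 52% × 41% × 35% = 7.462% of Slate Foods Inc.
Aggregating (R1): 3.0464% + 2.232% + 7.462% = 12.7404%.

12.7404%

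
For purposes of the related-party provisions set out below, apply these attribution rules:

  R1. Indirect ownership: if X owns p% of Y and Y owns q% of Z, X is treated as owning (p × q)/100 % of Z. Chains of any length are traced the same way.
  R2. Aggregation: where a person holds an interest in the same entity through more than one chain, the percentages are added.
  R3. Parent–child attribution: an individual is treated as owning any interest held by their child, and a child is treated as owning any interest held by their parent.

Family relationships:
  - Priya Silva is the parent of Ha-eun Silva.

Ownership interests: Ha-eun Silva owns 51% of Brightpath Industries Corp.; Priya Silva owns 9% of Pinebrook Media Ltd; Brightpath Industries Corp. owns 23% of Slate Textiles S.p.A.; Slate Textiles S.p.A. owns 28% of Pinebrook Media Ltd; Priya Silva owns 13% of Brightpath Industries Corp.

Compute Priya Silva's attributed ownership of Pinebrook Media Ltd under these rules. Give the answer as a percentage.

13.1216%

By parent–child attribution (R3), Priya Silva is treated as also owning Ha-eun Silva's interest in Brightpath Industries Corp, giving 13% + 51% = 64%.
Chain via Brightpath Industries Corp. → Slate Textiles S.p.A. (R1): 64% × 23% × 28% = 4.1216% of Pinebrook Media Ltd.
Direct interest in Pinebrook Media Ltd: 9%.
Aggregating (R2): 4.1216% + 9% = 13.1216%.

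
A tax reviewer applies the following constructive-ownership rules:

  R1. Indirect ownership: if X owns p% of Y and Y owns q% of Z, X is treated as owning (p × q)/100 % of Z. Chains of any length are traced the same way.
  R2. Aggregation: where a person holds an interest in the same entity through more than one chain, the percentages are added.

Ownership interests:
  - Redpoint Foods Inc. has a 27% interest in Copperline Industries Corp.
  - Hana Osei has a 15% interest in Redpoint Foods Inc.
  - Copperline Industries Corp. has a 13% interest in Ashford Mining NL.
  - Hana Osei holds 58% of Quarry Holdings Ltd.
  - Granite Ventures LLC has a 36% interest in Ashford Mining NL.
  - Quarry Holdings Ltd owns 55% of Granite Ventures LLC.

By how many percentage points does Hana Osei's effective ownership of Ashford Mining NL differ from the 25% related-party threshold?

Chain via Quarry Holdings Ltd → Granite Ventures LLC (R1): 58% × 55% × 36% = 11.484% of Ashford Mining NL.
Chain via Redpoint Foods Inc. → Copperline Industries Corp. (R1): 15% × 27% × 13% = 0.5265% of Ashford Mining NL.
Aggregating (R2): 11.484% + 0.5265% = 12.0105%.
12.0105% falls short of the 25% threshold by 12.9895 percentage points.

12.9895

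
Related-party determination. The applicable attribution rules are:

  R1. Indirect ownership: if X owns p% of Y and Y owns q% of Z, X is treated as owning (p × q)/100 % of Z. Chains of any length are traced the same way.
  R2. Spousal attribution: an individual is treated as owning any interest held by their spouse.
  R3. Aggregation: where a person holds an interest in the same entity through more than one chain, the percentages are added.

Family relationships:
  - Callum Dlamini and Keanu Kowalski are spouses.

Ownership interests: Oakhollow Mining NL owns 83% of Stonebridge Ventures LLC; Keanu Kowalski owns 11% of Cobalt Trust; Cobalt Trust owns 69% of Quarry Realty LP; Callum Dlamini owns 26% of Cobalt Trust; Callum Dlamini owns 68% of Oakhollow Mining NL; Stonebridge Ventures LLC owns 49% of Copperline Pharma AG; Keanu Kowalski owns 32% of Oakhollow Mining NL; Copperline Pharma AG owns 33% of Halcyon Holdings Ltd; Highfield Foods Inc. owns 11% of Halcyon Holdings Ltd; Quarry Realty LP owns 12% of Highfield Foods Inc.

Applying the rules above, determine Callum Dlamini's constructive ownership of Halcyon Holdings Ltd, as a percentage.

By spousal attribution (R2), Callum Dlamini is treated as also owning Keanu Kowalski's interest in Cobalt Trust, giving 26% + 11% = 37%.
By spousal attribution (R2), Callum Dlamini is treated as also owning Keanu Kowalski's interest in Oakhollow Mining NL, giving 68% + 32% = 100%.
Chain via Cobalt Trust → Quarry Realty LP → Highfield Foods Inc. (R1): 37% × 69% × 12% × 11% = 0.336996% of Halcyon Holdings Ltd.
Chain via Oakhollow Mining NL → Stonebridge Ventures LLC → Copperline Pharma AG (R1): 100% × 83% × 49% × 33% = 13.4211% of Halcyon Holdings Ltd.
Aggregating (R3): 0.336996% + 13.4211% = 13.758096%.

13.758096%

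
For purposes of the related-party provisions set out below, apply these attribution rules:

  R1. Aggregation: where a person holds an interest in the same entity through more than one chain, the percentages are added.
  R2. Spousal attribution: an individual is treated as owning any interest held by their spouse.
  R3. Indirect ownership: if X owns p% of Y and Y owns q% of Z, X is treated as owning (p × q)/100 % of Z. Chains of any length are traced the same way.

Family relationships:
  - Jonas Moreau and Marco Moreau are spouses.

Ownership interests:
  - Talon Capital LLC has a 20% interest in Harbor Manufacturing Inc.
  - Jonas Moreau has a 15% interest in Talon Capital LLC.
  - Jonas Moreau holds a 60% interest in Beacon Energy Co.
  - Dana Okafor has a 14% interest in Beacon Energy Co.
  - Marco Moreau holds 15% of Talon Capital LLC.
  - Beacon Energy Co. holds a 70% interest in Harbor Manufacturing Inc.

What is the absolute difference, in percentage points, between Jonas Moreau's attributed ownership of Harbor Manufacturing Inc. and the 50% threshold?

2

By spousal attribution (R2), Jonas Moreau is treated as also owning Marco Moreau's interest in Talon Capital LLC, giving 15% + 15% = 30%.
Chain via Beacon Energy Co. (R3): 60% × 70% = 42% of Harbor Manufacturing Inc.
Chain via Talon Capital LLC (R3): 30% × 20% = 6% of Harbor Manufacturing Inc.
Aggregating (R1): 42% + 6% = 48%.
48% falls short of the 50% threshold by 2 percentage points.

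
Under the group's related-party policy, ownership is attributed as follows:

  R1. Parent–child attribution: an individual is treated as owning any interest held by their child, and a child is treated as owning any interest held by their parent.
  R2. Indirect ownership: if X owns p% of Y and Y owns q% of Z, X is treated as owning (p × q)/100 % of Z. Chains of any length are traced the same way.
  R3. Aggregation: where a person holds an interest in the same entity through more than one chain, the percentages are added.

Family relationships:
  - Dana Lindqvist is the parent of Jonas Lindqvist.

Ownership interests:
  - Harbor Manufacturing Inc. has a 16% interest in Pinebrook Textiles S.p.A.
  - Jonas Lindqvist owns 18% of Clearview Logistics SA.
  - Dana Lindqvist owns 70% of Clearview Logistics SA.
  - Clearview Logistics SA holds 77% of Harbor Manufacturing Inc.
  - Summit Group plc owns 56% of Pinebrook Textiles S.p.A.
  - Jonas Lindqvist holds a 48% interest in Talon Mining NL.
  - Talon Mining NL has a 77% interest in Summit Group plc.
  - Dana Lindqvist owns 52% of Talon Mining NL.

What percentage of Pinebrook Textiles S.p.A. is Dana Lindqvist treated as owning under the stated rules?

53.9616%

By parent–child attribution (R1), Dana Lindqvist is treated as also owning Jonas Lindqvist's interest in Clearview Logistics SA, giving 70% + 18% = 88%.
By parent–child attribution (R1), Dana Lindqvist is treated as also owning Jonas Lindqvist's interest in Talon Mining NL, giving 52% + 48% = 100%.
Chain via Clearview Logistics SA → Harbor Manufacturing Inc. (R2): 88% × 77% × 16% = 10.8416% of Pinebrook Textiles S.p.A.
Chain via Talon Mining NL → Summit Group plc (R2): 100% × 77% × 56% = 43.12% of Pinebrook Textiles S.p.A.
Aggregating (R3): 10.8416% + 43.12% = 53.9616%.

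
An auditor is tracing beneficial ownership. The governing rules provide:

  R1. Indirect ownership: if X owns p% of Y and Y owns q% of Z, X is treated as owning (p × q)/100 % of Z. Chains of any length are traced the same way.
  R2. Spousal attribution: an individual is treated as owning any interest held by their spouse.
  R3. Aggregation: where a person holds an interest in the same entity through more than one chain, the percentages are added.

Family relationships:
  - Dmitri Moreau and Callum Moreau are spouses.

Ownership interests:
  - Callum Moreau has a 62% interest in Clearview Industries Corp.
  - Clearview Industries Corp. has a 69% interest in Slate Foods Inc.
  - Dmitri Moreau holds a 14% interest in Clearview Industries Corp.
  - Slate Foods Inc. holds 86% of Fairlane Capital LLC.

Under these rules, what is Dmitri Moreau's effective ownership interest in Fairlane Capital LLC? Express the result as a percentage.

By spousal attribution (R2), Dmitri Moreau is treated as also owning Callum Moreau's interest in Clearview Industries Corp, giving 14% + 62% = 76%.
Chain via Clearview Industries Corp. → Slate Foods Inc. (R1): 76% × 69% × 86% = 45.0984% of Fairlane Capital LLC.

45.0984%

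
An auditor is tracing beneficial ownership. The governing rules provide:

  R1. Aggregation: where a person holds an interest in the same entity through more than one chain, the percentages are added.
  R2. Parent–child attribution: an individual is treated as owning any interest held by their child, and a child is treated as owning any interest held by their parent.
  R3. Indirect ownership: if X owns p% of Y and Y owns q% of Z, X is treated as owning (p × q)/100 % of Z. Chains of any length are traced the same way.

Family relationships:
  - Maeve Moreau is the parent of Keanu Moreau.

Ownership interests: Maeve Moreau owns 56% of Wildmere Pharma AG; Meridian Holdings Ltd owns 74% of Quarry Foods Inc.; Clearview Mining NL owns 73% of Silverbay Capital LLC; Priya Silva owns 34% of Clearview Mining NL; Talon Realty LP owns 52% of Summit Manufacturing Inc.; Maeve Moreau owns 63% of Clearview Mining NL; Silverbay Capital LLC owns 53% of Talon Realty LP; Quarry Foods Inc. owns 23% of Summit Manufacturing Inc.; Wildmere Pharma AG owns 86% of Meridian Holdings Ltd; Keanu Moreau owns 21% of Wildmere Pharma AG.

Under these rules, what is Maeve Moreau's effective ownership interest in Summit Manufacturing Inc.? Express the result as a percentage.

23.945488%

By parent–child attribution (R2), Maeve Moreau is treated as also owning Keanu Moreau's interest in Wildmere Pharma AG, giving 56% + 21% = 77%.
Chain via Wildmere Pharma AG → Meridian Holdings Ltd → Quarry Foods Inc. (R3): 77% × 86% × 74% × 23% = 11.270644% of Summit Manufacturing Inc.
Chain via Clearview Mining NL → Silverbay Capital LLC → Talon Realty LP (R3): 63% × 73% × 53% × 52% = 12.674844% of Summit Manufacturing Inc.
Aggregating (R1): 11.270644% + 12.674844% = 23.945488%.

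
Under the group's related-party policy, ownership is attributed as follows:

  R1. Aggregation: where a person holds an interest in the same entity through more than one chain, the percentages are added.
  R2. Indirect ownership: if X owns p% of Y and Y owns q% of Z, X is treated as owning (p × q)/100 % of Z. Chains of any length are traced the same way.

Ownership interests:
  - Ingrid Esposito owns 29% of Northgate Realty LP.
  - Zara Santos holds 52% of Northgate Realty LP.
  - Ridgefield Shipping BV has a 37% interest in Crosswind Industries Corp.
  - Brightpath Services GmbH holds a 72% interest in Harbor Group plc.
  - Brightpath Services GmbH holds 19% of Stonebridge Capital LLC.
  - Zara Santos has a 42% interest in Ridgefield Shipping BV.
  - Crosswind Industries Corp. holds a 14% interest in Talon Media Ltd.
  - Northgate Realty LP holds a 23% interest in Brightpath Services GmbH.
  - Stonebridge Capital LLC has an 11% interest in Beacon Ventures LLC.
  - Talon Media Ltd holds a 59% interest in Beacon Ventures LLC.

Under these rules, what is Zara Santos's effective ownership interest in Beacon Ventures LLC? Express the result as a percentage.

1.533568%

Chain via Northgate Realty LP → Brightpath Services GmbH → Stonebridge Capital LLC (R2): 52% × 23% × 19% × 11% = 0.249964% of Beacon Ventures LLC.
Chain via Ridgefield Shipping BV → Crosswind Industries Corp. → Talon Media Ltd (R2): 42% × 37% × 14% × 59% = 1.283604% of Beacon Ventures LLC.
Aggregating (R1): 0.249964% + 1.283604% = 1.533568%.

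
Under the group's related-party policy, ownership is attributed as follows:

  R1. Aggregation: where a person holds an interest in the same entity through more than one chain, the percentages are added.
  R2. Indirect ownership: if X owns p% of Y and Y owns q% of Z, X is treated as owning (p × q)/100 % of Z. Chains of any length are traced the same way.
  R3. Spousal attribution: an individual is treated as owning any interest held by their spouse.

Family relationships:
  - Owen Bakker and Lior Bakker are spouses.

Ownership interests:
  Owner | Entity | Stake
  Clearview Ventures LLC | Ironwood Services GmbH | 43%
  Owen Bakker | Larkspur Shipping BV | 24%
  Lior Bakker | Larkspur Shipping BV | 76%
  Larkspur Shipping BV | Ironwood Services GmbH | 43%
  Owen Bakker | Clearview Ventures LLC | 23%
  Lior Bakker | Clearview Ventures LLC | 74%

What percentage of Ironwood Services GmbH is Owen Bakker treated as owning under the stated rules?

By spousal attribution (R3), Owen Bakker is treated as also owning Lior Bakker's interest in Clearview Ventures LLC, giving 23% + 74% = 97%.
By spousal attribution (R3), Owen Bakker is treated as also owning Lior Bakker's interest in Larkspur Shipping BV, giving 24% + 76% = 100%.
Chain via Clearview Ventures LLC (R2): 97% × 43% = 41.71% of Ironwood Services GmbH.
Chain via Larkspur Shipping BV (R2): 100% × 43% = 43% of Ironwood Services GmbH.
Aggregating (R1): 41.71% + 43% = 84.71%.

84.71%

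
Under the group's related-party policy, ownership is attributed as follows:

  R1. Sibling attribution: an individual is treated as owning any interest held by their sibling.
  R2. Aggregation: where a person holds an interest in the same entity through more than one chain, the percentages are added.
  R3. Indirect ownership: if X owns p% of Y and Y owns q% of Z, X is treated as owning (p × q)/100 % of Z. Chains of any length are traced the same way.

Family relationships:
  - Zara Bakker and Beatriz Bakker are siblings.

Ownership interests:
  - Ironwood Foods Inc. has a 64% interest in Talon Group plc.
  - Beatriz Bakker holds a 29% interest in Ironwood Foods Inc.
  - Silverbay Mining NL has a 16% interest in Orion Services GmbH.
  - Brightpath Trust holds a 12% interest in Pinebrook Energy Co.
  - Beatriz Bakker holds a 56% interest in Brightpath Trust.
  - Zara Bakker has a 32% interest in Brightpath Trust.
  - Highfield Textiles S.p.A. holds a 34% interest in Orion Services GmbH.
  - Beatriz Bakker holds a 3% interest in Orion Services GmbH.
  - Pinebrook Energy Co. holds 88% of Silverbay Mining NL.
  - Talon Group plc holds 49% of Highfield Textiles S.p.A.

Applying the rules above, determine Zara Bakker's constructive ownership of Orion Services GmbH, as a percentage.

By sibling attribution (R1), Zara Bakker is treated as also owning Beatriz Bakker's interest in Brightpath Trust, giving 32% + 56% = 88%.
By sibling attribution (R1), Zara Bakker is treated as owning Beatriz Bakker's 29% interest in Ironwood Foods Inc.
By sibling attribution (R1), Zara Bakker is treated as owning Beatriz Bakker's 3% interest in Orion Services GmbH.
Chain via Brightpath Trust → Pinebrook Energy Co. → Silverbay Mining NL (R3): 88% × 12% × 88% × 16% = 1.486848% of Orion Services GmbH.
Chain via Ironwood Foods Inc. → Talon Group plc → Highfield Textiles S.p.A. (R3): 29% × 64% × 49% × 34% = 3.092096% of Orion Services GmbH.
Direct interest in Orion Services GmbH: 3%.
Aggregating (R2): 1.486848% + 3.092096% + 3% = 7.578944%.

7.578944%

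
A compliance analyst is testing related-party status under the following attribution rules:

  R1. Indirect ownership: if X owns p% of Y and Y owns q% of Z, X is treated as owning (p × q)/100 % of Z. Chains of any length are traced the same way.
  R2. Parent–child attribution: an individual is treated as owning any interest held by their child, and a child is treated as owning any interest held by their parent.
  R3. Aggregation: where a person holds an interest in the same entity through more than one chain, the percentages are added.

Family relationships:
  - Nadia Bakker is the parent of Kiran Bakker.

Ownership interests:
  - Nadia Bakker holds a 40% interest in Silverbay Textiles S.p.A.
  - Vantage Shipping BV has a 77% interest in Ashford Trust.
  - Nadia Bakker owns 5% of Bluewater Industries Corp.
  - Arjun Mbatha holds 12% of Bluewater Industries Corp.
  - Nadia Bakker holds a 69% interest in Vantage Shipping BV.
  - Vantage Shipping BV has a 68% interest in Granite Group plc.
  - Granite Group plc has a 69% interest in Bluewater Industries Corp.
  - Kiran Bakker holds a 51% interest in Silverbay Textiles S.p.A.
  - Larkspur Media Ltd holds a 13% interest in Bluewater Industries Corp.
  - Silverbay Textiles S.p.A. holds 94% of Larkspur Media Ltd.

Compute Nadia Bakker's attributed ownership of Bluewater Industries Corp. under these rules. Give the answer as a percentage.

48.495%

By parent–child attribution (R2), Nadia Bakker is treated as also owning Kiran Bakker's interest in Silverbay Textiles S.p.A, giving 40% + 51% = 91%.
Chain via Vantage Shipping BV → Granite Group plc (R1): 69% × 68% × 69% = 32.3748% of Bluewater Industries Corp.
Chain via Silverbay Textiles S.p.A. → Larkspur Media Ltd (R1): 91% × 94% × 13% = 11.1202% of Bluewater Industries Corp.
Direct interest in Bluewater Industries Corp: 5%.
Aggregating (R3): 32.3748% + 11.1202% + 5% = 48.495%.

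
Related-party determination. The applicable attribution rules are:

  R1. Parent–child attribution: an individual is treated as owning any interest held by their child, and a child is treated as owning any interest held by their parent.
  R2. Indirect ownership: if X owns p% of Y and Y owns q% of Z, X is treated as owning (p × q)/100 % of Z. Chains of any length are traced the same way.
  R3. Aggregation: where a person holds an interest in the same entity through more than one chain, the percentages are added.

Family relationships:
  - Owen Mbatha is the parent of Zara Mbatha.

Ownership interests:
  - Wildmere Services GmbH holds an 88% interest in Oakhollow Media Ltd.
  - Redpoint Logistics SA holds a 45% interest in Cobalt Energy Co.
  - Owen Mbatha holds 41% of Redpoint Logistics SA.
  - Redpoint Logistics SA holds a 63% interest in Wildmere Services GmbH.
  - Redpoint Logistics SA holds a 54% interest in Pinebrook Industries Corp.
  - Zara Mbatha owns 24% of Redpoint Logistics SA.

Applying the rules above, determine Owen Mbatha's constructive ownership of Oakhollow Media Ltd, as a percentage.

By parent–child attribution (R1), Owen Mbatha is treated as also owning Zara Mbatha's interest in Redpoint Logistics SA, giving 41% + 24% = 65%.
Chain via Redpoint Logistics SA → Wildmere Services GmbH (R2): 65% × 63% × 88% = 36.036% of Oakhollow Media Ltd.

36.036%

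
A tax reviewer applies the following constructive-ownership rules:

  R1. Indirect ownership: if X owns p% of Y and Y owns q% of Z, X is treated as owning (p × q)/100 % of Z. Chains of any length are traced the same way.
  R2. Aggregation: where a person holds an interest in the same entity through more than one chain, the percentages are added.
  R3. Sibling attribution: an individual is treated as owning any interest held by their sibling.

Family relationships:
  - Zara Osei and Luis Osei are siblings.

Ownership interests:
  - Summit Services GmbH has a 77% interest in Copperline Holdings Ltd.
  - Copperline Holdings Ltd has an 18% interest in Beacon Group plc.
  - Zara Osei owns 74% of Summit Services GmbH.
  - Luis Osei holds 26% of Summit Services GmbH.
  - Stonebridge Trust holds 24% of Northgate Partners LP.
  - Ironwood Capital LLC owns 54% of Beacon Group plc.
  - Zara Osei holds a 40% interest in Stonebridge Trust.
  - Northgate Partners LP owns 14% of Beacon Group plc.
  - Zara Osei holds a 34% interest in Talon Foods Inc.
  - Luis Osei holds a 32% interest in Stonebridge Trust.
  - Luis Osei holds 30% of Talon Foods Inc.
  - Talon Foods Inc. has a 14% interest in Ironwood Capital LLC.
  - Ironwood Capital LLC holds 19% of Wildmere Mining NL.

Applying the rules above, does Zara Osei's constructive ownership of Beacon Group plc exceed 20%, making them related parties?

Yes

By sibling attribution (R3), Zara Osei is treated as also owning Luis Osei's interest in Talon Foods Inc, giving 34% + 30% = 64%.
By sibling attribution (R3), Zara Osei is treated as also owning Luis Osei's interest in Stonebridge Trust, giving 40% + 32% = 72%.
By sibling attribution (R3), Zara Osei is treated as also owning Luis Osei's interest in Summit Services GmbH, giving 74% + 26% = 100%.
Chain via Talon Foods Inc. → Ironwood Capital LLC (R1): 64% × 14% × 54% = 4.8384% of Beacon Group plc.
Chain via Stonebridge Trust → Northgate Partners LP (R1): 72% × 24% × 14% = 2.4192% of Beacon Group plc.
Chain via Summit Services GmbH → Copperline Holdings Ltd (R1): 100% × 77% × 18% = 13.86% of Beacon Group plc.
Aggregating (R2): 4.8384% + 2.4192% + 13.86% = 21.1176%.
21.1176% exceeds the 20% threshold, so Zara is a related party to Beacon Group plc.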